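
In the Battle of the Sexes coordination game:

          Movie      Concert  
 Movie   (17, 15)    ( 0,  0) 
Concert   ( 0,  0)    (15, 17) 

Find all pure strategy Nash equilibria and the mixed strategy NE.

Pure NE: (Movie, Movie) and (Concert, Concert); Mixed NE: p = 0.5312, q = 0.4688

Work:
Check pure NE:
(Movie, Movie): (17, 15) - no unilateral deviation beneficial
(Concert, Concert): (15, 17) - no unilateral deviation beneficial
Mixed NE: P1 plays Movie with p = 0.5312, P2 plays Movie with q = 0.4688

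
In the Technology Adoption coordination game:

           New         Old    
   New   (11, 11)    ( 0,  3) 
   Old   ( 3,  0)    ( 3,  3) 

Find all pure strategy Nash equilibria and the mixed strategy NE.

Pure NE: (New, New) and (Old, Old); Mixed NE: p = 0.2727, q = 0.2727

Work:
Check pure NE:
(New, New): (11, 11) - no unilateral deviation beneficial
(Old, Old): (3, 3) - no unilateral deviation beneficial
Mixed NE: P1 plays New with p = 0.2727, P2 plays New with q = 0.2727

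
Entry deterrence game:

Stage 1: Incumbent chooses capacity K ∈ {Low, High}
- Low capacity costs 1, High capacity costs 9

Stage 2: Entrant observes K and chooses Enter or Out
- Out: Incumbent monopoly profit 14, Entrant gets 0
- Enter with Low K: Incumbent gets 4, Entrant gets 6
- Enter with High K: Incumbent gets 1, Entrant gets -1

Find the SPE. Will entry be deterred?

SPE: (High, Enter|Low, Out|High); Entry deterred. Incumbent net profit = 5

Work:
After Low K: Entrant enters (6 > 0)
After High K: Entrant stays out (-1 < 0)
Incumbent: Low → 4−1=3, High → 14−9=5
Incumbent chooses High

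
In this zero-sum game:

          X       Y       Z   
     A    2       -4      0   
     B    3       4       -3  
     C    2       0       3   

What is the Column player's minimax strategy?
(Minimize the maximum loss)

Column should play X or Z (all achieve the minimum), value = 3

Work:
Column player minimizes Row's maximum payoff:
Column X: max payoff to Row = 3
Column Y: max payoff to Row = 4
Column Z: max payoff to Row = 3
Minimum is 3, achieved by columns X, Z (tied).
Each of X or Z is a minimax strategy.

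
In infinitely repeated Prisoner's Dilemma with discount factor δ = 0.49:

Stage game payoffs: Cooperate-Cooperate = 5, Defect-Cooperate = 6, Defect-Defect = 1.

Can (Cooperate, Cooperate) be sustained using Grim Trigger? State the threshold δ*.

δ* = 0.2; since δ = 0.49 ≥ 0.2, cooperation can be sustained

Work:
For Grim Trigger:
Cooperate forever: 5/(1-δ)
Defect then punished: 6 + 1·δ/(1-δ)
Need: 5/(1-δ) ≥ 6 + 1·δ/(1-δ)
Solving: δ ≥ (T-R)/(T-P) = (6-5)/(6-1) = 0.2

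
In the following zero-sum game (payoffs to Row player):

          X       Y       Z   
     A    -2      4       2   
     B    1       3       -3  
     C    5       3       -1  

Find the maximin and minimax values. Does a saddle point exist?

Maximin = -1, Minimax = 2, Saddle: False

Work:
Row minimums: [-2, -3, -1] → maximin = -1
Column maximums: [5, 4, 2] → minimax = 2
No saddle point (maximin ≠ minimax). Mixed strategy needed.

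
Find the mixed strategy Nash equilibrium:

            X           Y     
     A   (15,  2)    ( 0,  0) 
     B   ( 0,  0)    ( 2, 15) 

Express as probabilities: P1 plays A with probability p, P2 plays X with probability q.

p = 0.8824, q = 0.1176

Work:
Find probabilities that make opponent indifferent:
P2 chooses q to make P1 indifferent between A and B
P1 chooses p to make P2 indifferent between X and Y
Mixed NE: P1 plays (A: 0.8824, B: 0.1176), P2 plays (X: 0.1176, Y: 0.8824)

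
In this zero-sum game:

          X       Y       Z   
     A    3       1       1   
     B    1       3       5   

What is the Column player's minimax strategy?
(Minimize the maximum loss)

Column should play X or Y (all achieve the minimum), value = 3

Work:
Column player minimizes Row's maximum payoff:
Column X: max payoff to Row = 3
Column Y: max payoff to Row = 3
Column Z: max payoff to Row = 5
Minimum is 3, achieved by columns X, Y (tied).
Each of X or Y is a minimax strategy.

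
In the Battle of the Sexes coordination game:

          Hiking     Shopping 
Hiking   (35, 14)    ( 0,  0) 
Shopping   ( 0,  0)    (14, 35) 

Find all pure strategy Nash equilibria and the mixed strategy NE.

Pure NE: (Hiking, Hiking) and (Shopping, Shopping); Mixed NE: p = 0.7143, q = 0.2857

Work:
Check pure NE:
(Hiking, Hiking): (35, 14) - no unilateral deviation beneficial
(Shopping, Shopping): (14, 35) - no unilateral deviation beneficial
Mixed NE: P1 plays Hiking with p = 0.7143, P2 plays Hiking with q = 0.2857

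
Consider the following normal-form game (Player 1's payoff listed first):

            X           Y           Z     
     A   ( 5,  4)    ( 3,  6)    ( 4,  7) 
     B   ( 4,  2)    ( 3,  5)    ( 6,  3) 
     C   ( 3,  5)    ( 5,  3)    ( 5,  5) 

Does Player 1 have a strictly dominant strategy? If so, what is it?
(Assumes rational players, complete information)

No strictly dominant strategy exists for Player 1

Work:
A strategy strictly dominates another if it gives a strictly higher payoff against every opponent action. Compare each pair of P1's strategies column-by-column:
  A vs B: [5 vs 4, 3 vs 3, 4 vs 6] → A does not strictly dominate B (column Y: 3 ≤ 3)
  A vs C: [5 vs 3, 3 vs 5, 4 vs 5] → A does not strictly dominate C (column Y: 3 ≤ 5)
  B vs A: [4 vs 5, 3 vs 3, 6 vs 4] → B does not strictly dominate A (column X: 4 ≤ 5)
  B vs C: [4 vs 3, 3 vs 5, 6 vs 5] → B does not strictly dominate C (column Y: 3 ≤ 5)
  C vs A: [3 vs 5, 5 vs 3, 5 vs 4] → C does not strictly dominate A (column X: 3 ≤ 5)
  C vs B: [3 vs 4, 5 vs 3, 5 vs 6] → C does not strictly dominate B (column X: 3 ≤ 4)
No single strategy strictly dominates all others → no strictly dominant strategy.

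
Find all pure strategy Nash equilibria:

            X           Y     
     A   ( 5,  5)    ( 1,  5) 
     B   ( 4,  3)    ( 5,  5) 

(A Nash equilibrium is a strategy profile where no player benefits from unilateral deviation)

Nash equilibrium: (A, X), (B, Y)

Work:
Best responses:
  P1 vs X: payoffs [5, 4] → best response A (payoff 5)
  P1 vs Y: payoffs [1, 5] → best response B (payoff 5)
  P2 vs A: payoffs [5, 5] → best response X/Y (payoff 5)
  P2 vs B: payoffs [3, 5] → best response Y (payoff 5)
Mutual best responses: (A,X), (B,Y) → Nash equilibria.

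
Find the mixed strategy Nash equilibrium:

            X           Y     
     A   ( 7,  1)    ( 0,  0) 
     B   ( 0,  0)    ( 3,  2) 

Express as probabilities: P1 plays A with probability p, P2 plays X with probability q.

p = 0.6667, q = 0.3

Work:
Find probabilities that make opponent indifferent:
P2 chooses q to make P1 indifferent between A and B
P1 chooses p to make P2 indifferent between X and Y
Mixed NE: P1 plays (A: 0.6667, B: 0.3333), P2 plays (X: 0.3, Y: 0.7)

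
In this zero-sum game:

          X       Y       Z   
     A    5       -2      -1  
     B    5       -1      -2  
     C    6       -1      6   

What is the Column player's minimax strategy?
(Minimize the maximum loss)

Column should play Y, value = -1

Work:
Column player minimizes Row's maximum payoff:
Column X: max payoff to Row = 6
Column Y: max payoff to Row = -1
Column Z: max payoff to Row = 6
Minimum is -1, achieved by column Y.
Minimax strategy: Y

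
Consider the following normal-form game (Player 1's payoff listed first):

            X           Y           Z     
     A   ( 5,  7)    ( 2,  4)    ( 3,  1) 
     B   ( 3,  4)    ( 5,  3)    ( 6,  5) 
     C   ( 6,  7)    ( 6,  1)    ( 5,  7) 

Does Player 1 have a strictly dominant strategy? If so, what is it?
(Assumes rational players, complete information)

No strictly dominant strategy exists for Player 1

Work:
A strategy strictly dominates another if it gives a strictly higher payoff against every opponent action. Compare each pair of P1's strategies column-by-column:
  A vs B: [5 vs 3, 2 vs 5, 3 vs 6] → A does not strictly dominate B (column Y: 2 ≤ 5)
  A vs C: [5 vs 6, 2 vs 6, 3 vs 5] → A does not strictly dominate C (column X: 5 ≤ 6)
  B vs A: [3 vs 5, 5 vs 2, 6 vs 3] → B does not strictly dominate A (column X: 3 ≤ 5)
  B vs C: [3 vs 6, 5 vs 6, 6 vs 5] → B does not strictly dominate C (column X: 3 ≤ 6)
  C vs A: [6 vs 5, 6 vs 2, 5 vs 3] → C strictly dominates A
  C vs B: [6 vs 3, 6 vs 5, 5 vs 6] → C does not strictly dominate B (column Z: 5 ≤ 6)
No single strategy strictly dominates all others → no strictly dominant strategy.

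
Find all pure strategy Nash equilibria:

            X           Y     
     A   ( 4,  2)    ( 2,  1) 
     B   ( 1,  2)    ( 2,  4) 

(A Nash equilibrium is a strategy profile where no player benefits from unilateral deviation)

Nash equilibrium: (A, X), (B, Y)

Work:
Best responses:
  P1 vs X: payoffs [4, 1] → best response A (payoff 4)
  P1 vs Y: payoffs [2, 2] → best response A/B (payoff 2)
  P2 vs A: payoffs [2, 1] → best response X (payoff 2)
  P2 vs B: payoffs [2, 4] → best response Y (payoff 4)
Mutual best responses: (A,X), (B,Y) → Nash equilibria.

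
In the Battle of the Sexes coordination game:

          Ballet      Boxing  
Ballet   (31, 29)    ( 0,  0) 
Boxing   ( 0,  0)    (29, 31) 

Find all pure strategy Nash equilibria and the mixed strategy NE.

Pure NE: (Ballet, Ballet) and (Boxing, Boxing); Mixed NE: p = 0.5167, q = 0.4833

Work:
Check pure NE:
(Ballet, Ballet): (31, 29) - no unilateral deviation beneficial
(Boxing, Boxing): (29, 31) - no unilateral deviation beneficial
Mixed NE: P1 plays Ballet with p = 0.5167, P2 plays Ballet with q = 0.4833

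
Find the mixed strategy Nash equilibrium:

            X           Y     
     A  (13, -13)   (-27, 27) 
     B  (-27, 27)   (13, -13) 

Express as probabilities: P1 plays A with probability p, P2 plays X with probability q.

p = 0.5, q = 0.5

Work:
Find probabilities that make opponent indifferent:
P2 chooses q to make P1 indifferent between A and B
P1 chooses p to make P2 indifferent between X and Y
Mixed NE: P1 plays (A: 0.5, B: 0.5), P2 plays (X: 0.5, Y: 0.5)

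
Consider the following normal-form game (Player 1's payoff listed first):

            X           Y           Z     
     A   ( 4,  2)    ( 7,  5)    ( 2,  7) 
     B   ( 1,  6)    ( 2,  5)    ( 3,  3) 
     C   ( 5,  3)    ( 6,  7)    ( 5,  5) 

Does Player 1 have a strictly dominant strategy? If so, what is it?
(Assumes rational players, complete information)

No strictly dominant strategy exists for Player 1

Work:
A strategy strictly dominates another if it gives a strictly higher payoff against every opponent action. Compare each pair of P1's strategies column-by-column:
  A vs B: [4 vs 1, 7 vs 2, 2 vs 3] → A does not strictly dominate B (column Z: 2 ≤ 3)
  A vs C: [4 vs 5, 7 vs 6, 2 vs 5] → A does not strictly dominate C (column X: 4 ≤ 5)
  B vs A: [1 vs 4, 2 vs 7, 3 vs 2] → B does not strictly dominate A (column X: 1 ≤ 4)
  B vs C: [1 vs 5, 2 vs 6, 3 vs 5] → B does not strictly dominate C (column X: 1 ≤ 5)
  C vs A: [5 vs 4, 6 vs 7, 5 vs 2] → C does not strictly dominate A (column Y: 6 ≤ 7)
  C vs B: [5 vs 1, 6 vs 2, 5 vs 3] → C strictly dominates B
No single strategy strictly dominates all others → no strictly dominant strategy.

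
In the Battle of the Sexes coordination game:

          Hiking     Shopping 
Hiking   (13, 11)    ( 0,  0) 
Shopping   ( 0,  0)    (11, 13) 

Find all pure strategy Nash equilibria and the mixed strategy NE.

Pure NE: (Hiking, Hiking) and (Shopping, Shopping); Mixed NE: p = 0.5417, q = 0.4583

Work:
Check pure NE:
(Hiking, Hiking): (13, 11) - no unilateral deviation beneficial
(Shopping, Shopping): (11, 13) - no unilateral deviation beneficial
Mixed NE: P1 plays Hiking with p = 0.5417, P2 plays Hiking with q = 0.4583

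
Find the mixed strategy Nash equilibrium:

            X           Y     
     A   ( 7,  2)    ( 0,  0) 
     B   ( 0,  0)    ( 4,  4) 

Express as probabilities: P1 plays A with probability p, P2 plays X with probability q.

p = 0.6667, q = 0.3636

Work:
Find probabilities that make opponent indifferent:
P2 chooses q to make P1 indifferent between A and B
P1 chooses p to make P2 indifferent between X and Y
Mixed NE: P1 plays (A: 0.6667, B: 0.3333), P2 plays (X: 0.3636, Y: 0.6364)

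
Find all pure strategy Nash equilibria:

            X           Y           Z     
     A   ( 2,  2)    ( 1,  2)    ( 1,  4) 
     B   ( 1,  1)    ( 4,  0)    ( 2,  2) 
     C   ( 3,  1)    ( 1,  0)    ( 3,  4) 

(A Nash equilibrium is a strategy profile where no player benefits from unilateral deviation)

Nash equilibrium: (C, Z)

Work:
Best responses:
  P1 vs X: payoffs [2, 1, 3] → best response C (payoff 3)
  P1 vs Y: payoffs [1, 4, 1] → best response B (payoff 4)
  P1 vs Z: payoffs [1, 2, 3] → best response C (payoff 3)
  P2 vs A: payoffs [2, 2, 4] → best response Z (payoff 4)
  P2 vs B: payoffs [1, 0, 2] → best response Z (payoff 2)
  P2 vs C: payoffs [1, 0, 4] → best response Z (payoff 4)
Mutual best responses: (C,Z) → Nash equilibria.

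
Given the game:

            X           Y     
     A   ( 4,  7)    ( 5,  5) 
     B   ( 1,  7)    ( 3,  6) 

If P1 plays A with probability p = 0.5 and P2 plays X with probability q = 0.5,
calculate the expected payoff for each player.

E[P1] = 3.25, E[P2] = 6.25

Work:
E[P1] = p·q·π₁(A,X) + p·(1-q)·π₁(A,Y) + (1-p)·q·π₁(B,X) + (1-p)·(1-q)·π₁(B,Y)
= 0.5·0.5·4 + 0.5·0.5·5 + 0.5·0.5·1 + 0.5·0.5·3
= 3.25

E[P2] = 6.25 (similar calculation)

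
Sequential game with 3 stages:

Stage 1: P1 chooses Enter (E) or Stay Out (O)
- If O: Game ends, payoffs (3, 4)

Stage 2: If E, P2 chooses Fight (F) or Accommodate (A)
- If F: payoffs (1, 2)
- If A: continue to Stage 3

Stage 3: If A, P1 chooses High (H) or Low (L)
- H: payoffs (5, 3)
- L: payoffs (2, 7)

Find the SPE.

SPE: (E, A, H); Outcome (5, 3)

Work:
Stage 3: P1 chooses H (5 vs 2)
Stage 2: P2: F->2, A->3 (anticipating H). Choose A
Stage 1: P1: O->3, E->5 (anticipating A, H). Choose E
SPE path: E -> A -> H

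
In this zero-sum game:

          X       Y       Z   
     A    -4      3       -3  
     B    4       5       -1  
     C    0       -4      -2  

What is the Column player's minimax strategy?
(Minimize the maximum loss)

Column should play Z, value = -1

Work:
Column player minimizes Row's maximum payoff:
Column X: max payoff to Row = 4
Column Y: max payoff to Row = 5
Column Z: max payoff to Row = -1
Minimum is -1, achieved by column Z.
Minimax strategy: Z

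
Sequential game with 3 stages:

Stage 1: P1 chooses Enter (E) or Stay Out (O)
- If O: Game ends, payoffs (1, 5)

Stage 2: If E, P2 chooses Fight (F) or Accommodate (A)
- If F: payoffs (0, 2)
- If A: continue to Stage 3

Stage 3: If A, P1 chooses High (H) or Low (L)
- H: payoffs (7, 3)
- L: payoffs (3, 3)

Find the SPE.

SPE: (E, A, H); Outcome (7, 3)

Work:
Stage 3: P1 chooses H (7 vs 3)
Stage 2: P2: F->2, A->3 (anticipating H). Choose A
Stage 1: P1: O->1, E->7 (anticipating A, H). Choose E
SPE path: E -> A -> H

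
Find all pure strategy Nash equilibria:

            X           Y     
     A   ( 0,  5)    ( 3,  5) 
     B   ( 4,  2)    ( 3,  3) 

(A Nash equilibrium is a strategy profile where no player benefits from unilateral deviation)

Nash equilibrium: (A, Y), (B, Y)

Work:
Best responses:
  P1 vs X: payoffs [0, 4] → best response B (payoff 4)
  P1 vs Y: payoffs [3, 3] → best response A/B (payoff 3)
  P2 vs A: payoffs [5, 5] → best response X/Y (payoff 5)
  P2 vs B: payoffs [2, 3] → best response Y (payoff 3)
Mutual best responses: (A,Y), (B,Y) → Nash equilibria.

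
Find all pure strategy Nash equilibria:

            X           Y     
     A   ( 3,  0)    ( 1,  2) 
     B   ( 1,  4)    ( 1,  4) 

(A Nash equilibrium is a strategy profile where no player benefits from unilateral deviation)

Nash equilibrium: (A, Y), (B, Y)

Work:
Best responses:
  P1 vs X: payoffs [3, 1] → best response A (payoff 3)
  P1 vs Y: payoffs [1, 1] → best response A/B (payoff 1)
  P2 vs A: payoffs [0, 2] → best response Y (payoff 2)
  P2 vs B: payoffs [4, 4] → best response X/Y (payoff 4)
Mutual best responses: (A,Y), (B,Y) → Nash equilibria.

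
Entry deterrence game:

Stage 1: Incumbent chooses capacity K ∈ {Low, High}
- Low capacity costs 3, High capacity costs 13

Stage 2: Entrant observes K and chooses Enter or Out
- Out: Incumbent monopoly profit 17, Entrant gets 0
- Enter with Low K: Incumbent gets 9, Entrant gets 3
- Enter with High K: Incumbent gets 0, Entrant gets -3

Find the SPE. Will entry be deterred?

SPE: (Low, Enter|Low, Out|High); Entry not deterred. Incumbent net profit = 6, Entrant gets 3

Work:
After Low K: Entrant enters (3 > 0)
After High K: Entrant stays out (-3 < 0)
Incumbent: Low → 9−3=6, High → 17−13=4
Incumbent chooses Low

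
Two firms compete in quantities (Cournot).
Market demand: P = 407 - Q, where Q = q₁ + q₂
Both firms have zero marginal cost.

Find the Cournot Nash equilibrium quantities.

q₁* = q₂* = 135.67; P* = 135.67

Work:
Profit: π_i = P·q_i = (a - q_i - q_j)·q_i
FOC: ∂π_i/∂q_i = a - 2q_i - q_j = 0
Reaction function: q_i = (407 - q_j)/2
Symmetry: q* = 407/3 = 135.67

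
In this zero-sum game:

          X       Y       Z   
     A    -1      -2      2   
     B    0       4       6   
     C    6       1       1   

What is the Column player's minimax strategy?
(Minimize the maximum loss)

Column should play Y, value = 4

Work:
Column player minimizes Row's maximum payoff:
Column X: max payoff to Row = 6
Column Y: max payoff to Row = 4
Column Z: max payoff to Row = 6
Minimum is 4, achieved by column Y.
Minimax strategy: Y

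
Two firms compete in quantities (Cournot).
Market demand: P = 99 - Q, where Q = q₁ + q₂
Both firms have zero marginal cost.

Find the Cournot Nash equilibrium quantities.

q₁* = q₂* = 33.0; P* = 33.0

Work:
Profit: π_i = P·q_i = (a - q_i - q_j)·q_i
FOC: ∂π_i/∂q_i = a - 2q_i - q_j = 0
Reaction function: q_i = (99 - q_j)/2
Symmetry: q* = 99/3 = 33.0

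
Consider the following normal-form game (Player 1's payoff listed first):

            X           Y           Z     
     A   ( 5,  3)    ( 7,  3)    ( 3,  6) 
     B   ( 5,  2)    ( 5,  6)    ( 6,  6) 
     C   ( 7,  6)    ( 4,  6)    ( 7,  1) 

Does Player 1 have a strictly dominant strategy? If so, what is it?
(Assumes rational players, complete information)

No strictly dominant strategy exists for Player 1

Work:
A strategy strictly dominates another if it gives a strictly higher payoff against every opponent action. Compare each pair of P1's strategies column-by-column:
  A vs B: [5 vs 5, 7 vs 5, 3 vs 6] → A does not strictly dominate B (column X: 5 ≤ 5)
  A vs C: [5 vs 7, 7 vs 4, 3 vs 7] → A does not strictly dominate C (column X: 5 ≤ 7)
  B vs A: [5 vs 5, 5 vs 7, 6 vs 3] → B does not strictly dominate A (column X: 5 ≤ 5)
  B vs C: [5 vs 7, 5 vs 4, 6 vs 7] → B does not strictly dominate C (column X: 5 ≤ 7)
  C vs A: [7 vs 5, 4 vs 7, 7 vs 3] → C does not strictly dominate A (column Y: 4 ≤ 7)
  C vs B: [7 vs 5, 4 vs 5, 7 vs 6] → C does not strictly dominate B (column Y: 4 ≤ 5)
No single strategy strictly dominates all others → no strictly dominant strategy.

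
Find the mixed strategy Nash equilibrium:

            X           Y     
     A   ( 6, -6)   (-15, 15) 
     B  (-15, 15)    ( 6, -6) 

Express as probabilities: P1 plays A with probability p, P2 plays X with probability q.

p = 0.5, q = 0.5

Work:
Find probabilities that make opponent indifferent:
P2 chooses q to make P1 indifferent between A and B
P1 chooses p to make P2 indifferent between X and Y
Mixed NE: P1 plays (A: 0.5, B: 0.5), P2 plays (X: 0.5, Y: 0.5)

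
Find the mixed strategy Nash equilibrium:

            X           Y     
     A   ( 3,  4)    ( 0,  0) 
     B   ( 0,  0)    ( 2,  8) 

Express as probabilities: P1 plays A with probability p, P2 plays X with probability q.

p = 0.6667, q = 0.4

Work:
Find probabilities that make opponent indifferent:
P2 chooses q to make P1 indifferent between A and B
P1 chooses p to make P2 indifferent between X and Y
Mixed NE: P1 plays (A: 0.6667, B: 0.3333), P2 plays (X: 0.4, Y: 0.6)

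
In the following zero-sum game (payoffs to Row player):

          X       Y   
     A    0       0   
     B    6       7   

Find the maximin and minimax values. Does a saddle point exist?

Maximin = 6, Minimax = 6, Saddle: True

Work:
Row minimums: [0, 6] → maximin = 6
Column maximums: [6, 7] → minimax = 6
Saddle point exists! Game value = 6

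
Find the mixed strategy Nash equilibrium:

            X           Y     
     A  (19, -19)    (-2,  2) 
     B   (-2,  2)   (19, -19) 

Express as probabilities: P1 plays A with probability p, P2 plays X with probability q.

p = 0.5, q = 0.5

Work:
Find probabilities that make opponent indifferent:
P2 chooses q to make P1 indifferent between A and B
P1 chooses p to make P2 indifferent between X and Y
Mixed NE: P1 plays (A: 0.5, B: 0.5), P2 plays (X: 0.5, Y: 0.5)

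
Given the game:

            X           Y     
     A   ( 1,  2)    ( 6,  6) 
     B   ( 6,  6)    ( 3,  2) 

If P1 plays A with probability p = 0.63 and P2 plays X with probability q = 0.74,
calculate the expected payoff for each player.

E[P1] = 3.3804, E[P2] = 3.7504

Work:
E[P1] = p·q·π₁(A,X) + p·(1-q)·π₁(A,Y) + (1-p)·q·π₁(B,X) + (1-p)·(1-q)·π₁(B,Y)
= 0.63·0.74·1 + 0.63·0.26·6 + 0.37·0.74·6 + 0.37·0.26·3
= 3.3804

E[P2] = 3.7504 (similar calculation)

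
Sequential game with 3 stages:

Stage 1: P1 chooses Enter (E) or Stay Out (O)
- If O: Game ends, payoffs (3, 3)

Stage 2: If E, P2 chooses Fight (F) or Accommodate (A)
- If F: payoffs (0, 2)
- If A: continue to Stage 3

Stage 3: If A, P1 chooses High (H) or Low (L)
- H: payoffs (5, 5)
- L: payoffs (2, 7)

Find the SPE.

SPE: (E, A, H); Outcome (5, 5)

Work:
Stage 3: P1 chooses H (5 vs 2)
Stage 2: P2: F->2, A->5 (anticipating H). Choose A
Stage 1: P1: O->3, E->5 (anticipating A, H). Choose E
SPE path: E -> A -> H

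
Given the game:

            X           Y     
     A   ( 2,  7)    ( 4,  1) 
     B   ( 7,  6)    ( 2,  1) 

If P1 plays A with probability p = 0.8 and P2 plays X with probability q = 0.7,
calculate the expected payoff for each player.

E[P1] = 3.18, E[P2] = 5.06

Work:
E[P1] = p·q·π₁(A,X) + p·(1-q)·π₁(A,Y) + (1-p)·q·π₁(B,X) + (1-p)·(1-q)·π₁(B,Y)
= 0.8·0.7·2 + 0.8·0.3·4 + 0.2·0.7·7 + 0.2·0.3·2
= 3.18

E[P2] = 5.06 (similar calculation)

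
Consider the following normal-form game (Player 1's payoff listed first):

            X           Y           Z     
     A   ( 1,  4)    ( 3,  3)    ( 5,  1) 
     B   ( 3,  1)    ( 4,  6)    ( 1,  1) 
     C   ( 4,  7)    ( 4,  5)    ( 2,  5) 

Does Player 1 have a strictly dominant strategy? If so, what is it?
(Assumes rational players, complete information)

No strictly dominant strategy exists for Player 1

Work:
A strategy strictly dominates another if it gives a strictly higher payoff against every opponent action. Compare each pair of P1's strategies column-by-column:
  A vs B: [1 vs 3, 3 vs 4, 5 vs 1] → A does not strictly dominate B (column X: 1 ≤ 3)
  A vs C: [1 vs 4, 3 vs 4, 5 vs 2] → A does not strictly dominate C (column X: 1 ≤ 4)
  B vs A: [3 vs 1, 4 vs 3, 1 vs 5] → B does not strictly dominate A (column Z: 1 ≤ 5)
  B vs C: [3 vs 4, 4 vs 4, 1 vs 2] → B does not strictly dominate C (column X: 3 ≤ 4)
  C vs A: [4 vs 1, 4 vs 3, 2 vs 5] → C does not strictly dominate A (column Z: 2 ≤ 5)
  C vs B: [4 vs 3, 4 vs 4, 2 vs 1] → C does not strictly dominate B (column Y: 4 ≤ 4)
No single strategy strictly dominates all others → no strictly dominant strategy.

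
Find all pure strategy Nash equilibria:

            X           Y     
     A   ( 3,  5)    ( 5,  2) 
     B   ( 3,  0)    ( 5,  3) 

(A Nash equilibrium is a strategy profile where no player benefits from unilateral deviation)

Nash equilibrium: (A, X), (B, Y)

Work:
Best responses:
  P1 vs X: payoffs [3, 3] → best response A/B (payoff 3)
  P1 vs Y: payoffs [5, 5] → best response A/B (payoff 5)
  P2 vs A: payoffs [5, 2] → best response X (payoff 5)
  P2 vs B: payoffs [0, 3] → best response Y (payoff 3)
Mutual best responses: (A,X), (B,Y) → Nash equilibria.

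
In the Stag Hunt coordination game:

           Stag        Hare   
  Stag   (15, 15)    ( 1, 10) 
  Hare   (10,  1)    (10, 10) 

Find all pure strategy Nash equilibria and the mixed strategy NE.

Pure NE: (Stag, Stag) and (Hare, Hare); Mixed NE: p = 0.6429, q = 0.6429

Work:
Check pure NE:
(Stag, Stag): (15, 15) - no unilateral deviation beneficial
(Hare, Hare): (10, 10) - no unilateral deviation beneficial
Mixed NE: P1 plays Stag with p = 0.6429, P2 plays Stag with q = 0.6429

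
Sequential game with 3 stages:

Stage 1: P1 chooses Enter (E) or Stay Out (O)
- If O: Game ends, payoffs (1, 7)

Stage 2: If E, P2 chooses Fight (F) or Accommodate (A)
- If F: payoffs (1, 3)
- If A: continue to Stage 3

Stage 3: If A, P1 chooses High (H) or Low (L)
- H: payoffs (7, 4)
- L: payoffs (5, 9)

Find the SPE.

SPE: (E, A, H); Outcome (7, 4)

Work:
Stage 3: P1 chooses H (7 vs 5)
Stage 2: P2: F->3, A->4 (anticipating H). Choose A
Stage 1: P1: O->1, E->7 (anticipating A, H). Choose E
SPE path: E -> A -> H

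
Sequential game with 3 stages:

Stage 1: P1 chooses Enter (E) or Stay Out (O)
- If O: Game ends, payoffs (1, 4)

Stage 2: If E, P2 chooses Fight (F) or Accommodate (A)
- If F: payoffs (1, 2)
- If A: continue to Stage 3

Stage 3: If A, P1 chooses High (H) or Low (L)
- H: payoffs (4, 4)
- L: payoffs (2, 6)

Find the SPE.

SPE: (E, A, H); Outcome (4, 4)

Work:
Stage 3: P1 chooses H (4 vs 2)
Stage 2: P2: F->2, A->4 (anticipating H). Choose A
Stage 1: P1: O->1, E->4 (anticipating A, H). Choose E
SPE path: E -> A -> H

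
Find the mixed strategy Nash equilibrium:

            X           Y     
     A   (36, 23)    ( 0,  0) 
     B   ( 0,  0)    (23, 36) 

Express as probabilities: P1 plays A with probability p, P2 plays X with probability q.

p = 0.6102, q = 0.3898

Work:
Find probabilities that make opponent indifferent:
P2 chooses q to make P1 indifferent between A and B
P1 chooses p to make P2 indifferent between X and Y
Mixed NE: P1 plays (A: 0.6102, B: 0.3898), P2 plays (X: 0.3898, Y: 0.6102)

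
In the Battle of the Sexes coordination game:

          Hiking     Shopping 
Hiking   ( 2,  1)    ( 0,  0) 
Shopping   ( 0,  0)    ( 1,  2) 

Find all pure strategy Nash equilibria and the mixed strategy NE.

Pure NE: (Hiking, Hiking) and (Shopping, Shopping); Mixed NE: p = 0.6667, q = 0.3333

Work:
Check pure NE:
(Hiking, Hiking): (2, 1) - no unilateral deviation beneficial
(Shopping, Shopping): (1, 2) - no unilateral deviation beneficial
Mixed NE: P1 plays Hiking with p = 0.6667, P2 plays Hiking with q = 0.3333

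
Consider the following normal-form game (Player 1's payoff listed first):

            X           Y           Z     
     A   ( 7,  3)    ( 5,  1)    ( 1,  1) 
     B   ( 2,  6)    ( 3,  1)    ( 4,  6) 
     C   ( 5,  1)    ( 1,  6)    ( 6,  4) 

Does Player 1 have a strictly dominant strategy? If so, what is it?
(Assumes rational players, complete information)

No strictly dominant strategy exists for Player 1

Work:
A strategy strictly dominates another if it gives a strictly higher payoff against every opponent action. Compare each pair of P1's strategies column-by-column:
  A vs B: [7 vs 2, 5 vs 3, 1 vs 4] → A does not strictly dominate B (column Z: 1 ≤ 4)
  A vs C: [7 vs 5, 5 vs 1, 1 vs 6] → A does not strictly dominate C (column Z: 1 ≤ 6)
  B vs A: [2 vs 7, 3 vs 5, 4 vs 1] → B does not strictly dominate A (column X: 2 ≤ 7)
  B vs C: [2 vs 5, 3 vs 1, 4 vs 6] → B does not strictly dominate C (column X: 2 ≤ 5)
  C vs A: [5 vs 7, 1 vs 5, 6 vs 1] → C does not strictly dominate A (column X: 5 ≤ 7)
  C vs B: [5 vs 2, 1 vs 3, 6 vs 4] → C does not strictly dominate B (column Y: 1 ≤ 3)
No single strategy strictly dominates all others → no strictly dominant strategy.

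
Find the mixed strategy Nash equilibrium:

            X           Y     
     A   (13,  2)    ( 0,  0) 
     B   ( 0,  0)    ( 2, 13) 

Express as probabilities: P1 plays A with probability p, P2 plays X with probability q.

p = 0.8667, q = 0.1333

Work:
Find probabilities that make opponent indifferent:
P2 chooses q to make P1 indifferent between A and B
P1 chooses p to make P2 indifferent between X and Y
Mixed NE: P1 plays (A: 0.8667, B: 0.1333), P2 plays (X: 0.1333, Y: 0.8667)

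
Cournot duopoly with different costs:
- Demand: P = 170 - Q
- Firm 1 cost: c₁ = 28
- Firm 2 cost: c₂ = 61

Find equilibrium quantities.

q₁* = 58.33, q₂* = 25.33

Work:
Reaction: q₁ = (170 - 28 - q₂)/2
Reaction: q₂ = (170 - 61 - q₁)/2
Solve simultaneously:
q₁* = (170 - 2×28 + 61)/3 = 58.33
q₂* = (170 - 2×61 + 28)/3 = 25.33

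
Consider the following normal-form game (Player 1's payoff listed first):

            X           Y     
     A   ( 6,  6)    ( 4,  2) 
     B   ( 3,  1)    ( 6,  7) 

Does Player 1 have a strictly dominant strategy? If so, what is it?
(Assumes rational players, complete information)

No strictly dominant strategy exists for Player 1

Work:
A strategy strictly dominates another if it gives a strictly higher payoff against every opponent action. Compare each pair of P1's strategies column-by-column:
  A vs B: [6 vs 3, 4 vs 6] → A does not strictly dominate B (column Y: 4 ≤ 6)
  B vs A: [3 vs 6, 6 vs 4] → B does not strictly dominate A (column X: 3 ≤ 6)
No single strategy strictly dominates all others → no strictly dominant strategy.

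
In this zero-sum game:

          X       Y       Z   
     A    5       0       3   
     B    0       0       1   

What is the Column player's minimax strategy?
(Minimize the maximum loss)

Column should play Y, value = 0

Work:
Column player minimizes Row's maximum payoff:
Column X: max payoff to Row = 5
Column Y: max payoff to Row = 0
Column Z: max payoff to Row = 3
Minimum is 0, achieved by column Y.
Minimax strategy: Y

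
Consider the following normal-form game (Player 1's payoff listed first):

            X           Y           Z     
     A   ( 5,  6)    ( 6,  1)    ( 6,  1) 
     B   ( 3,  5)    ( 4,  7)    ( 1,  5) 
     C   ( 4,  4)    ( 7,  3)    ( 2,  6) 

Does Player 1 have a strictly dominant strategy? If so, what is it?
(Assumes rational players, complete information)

No strictly dominant strategy exists for Player 1

Work:
A strategy strictly dominates another if it gives a strictly higher payoff against every opponent action. Compare each pair of P1's strategies column-by-column:
  A vs B: [5 vs 3, 6 vs 4, 6 vs 1] → A strictly dominates B
  A vs C: [5 vs 4, 6 vs 7, 6 vs 2] → A does not strictly dominate C (column Y: 6 ≤ 7)
  B vs A: [3 vs 5, 4 vs 6, 1 vs 6] → B does not strictly dominate A (column X: 3 ≤ 5)
  B vs C: [3 vs 4, 4 vs 7, 1 vs 2] → B does not strictly dominate C (column X: 3 ≤ 4)
  C vs A: [4 vs 5, 7 vs 6, 2 vs 6] → C does not strictly dominate A (column X: 4 ≤ 5)
  C vs B: [4 vs 3, 7 vs 4, 2 vs 1] → C strictly dominates B
No single strategy strictly dominates all others → no strictly dominant strategy.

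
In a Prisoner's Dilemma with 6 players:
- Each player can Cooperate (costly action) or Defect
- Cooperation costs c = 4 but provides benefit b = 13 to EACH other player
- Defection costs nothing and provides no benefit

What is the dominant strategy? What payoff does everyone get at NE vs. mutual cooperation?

Dominant: Defect; NE payoff = 0; Coop payoff = 61

Work:
Defect dominates (saves cost c = 4, benefit to others is external)
NE: All defect → everyone gets 0
If all cooperate: each receives (5)×13 - 4 = 61
Social dilemma: 61 > 0 but NE gives 0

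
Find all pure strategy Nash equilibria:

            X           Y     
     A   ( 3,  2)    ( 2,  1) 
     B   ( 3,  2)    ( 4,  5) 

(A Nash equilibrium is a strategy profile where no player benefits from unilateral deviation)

Nash equilibrium: (A, X), (B, Y)

Work:
Best responses:
  P1 vs X: payoffs [3, 3] → best response A/B (payoff 3)
  P1 vs Y: payoffs [2, 4] → best response B (payoff 4)
  P2 vs A: payoffs [2, 1] → best response X (payoff 2)
  P2 vs B: payoffs [2, 5] → best response Y (payoff 5)
Mutual best responses: (A,X), (B,Y) → Nash equilibria.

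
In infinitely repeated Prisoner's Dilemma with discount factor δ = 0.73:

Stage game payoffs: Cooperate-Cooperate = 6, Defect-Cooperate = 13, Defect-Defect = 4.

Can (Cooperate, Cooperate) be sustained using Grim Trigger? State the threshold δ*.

δ* = 0.7778; since δ = 0.73 < 0.7778, cooperation cannot be sustained

Work:
For Grim Trigger:
Cooperate forever: 6/(1-δ)
Defect then punished: 13 + 4·δ/(1-δ)
Need: 6/(1-δ) ≥ 13 + 4·δ/(1-δ)
Solving: δ ≥ (T-R)/(T-P) = (13-6)/(13-4) = 0.7778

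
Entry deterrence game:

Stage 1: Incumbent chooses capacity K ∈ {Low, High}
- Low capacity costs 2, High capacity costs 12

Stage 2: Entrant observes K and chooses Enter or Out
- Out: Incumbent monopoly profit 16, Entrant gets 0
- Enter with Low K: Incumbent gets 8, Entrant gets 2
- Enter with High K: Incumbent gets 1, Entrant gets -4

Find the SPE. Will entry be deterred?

SPE: (Low, Enter|Low, Out|High); Entry not deterred. Incumbent net profit = 6, Entrant gets 2

Work:
After Low K: Entrant enters (2 > 0)
After High K: Entrant stays out (-4 < 0)
Incumbent: Low → 8−2=6, High → 16−12=4
Incumbent chooses Low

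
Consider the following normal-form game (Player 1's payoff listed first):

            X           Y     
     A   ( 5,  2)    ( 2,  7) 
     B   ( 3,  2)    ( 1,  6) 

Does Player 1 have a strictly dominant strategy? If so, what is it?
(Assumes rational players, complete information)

Yes, Player 1's strictly dominant strategy is A

Work:
A strategy strictly dominates another if it gives a strictly higher payoff against every opponent action. Compare each pair of P1's strategies column-by-column:
  A vs B: [5 vs 3, 2 vs 1] → A strictly dominates B
  B vs A: [3 vs 5, 1 vs 2] → B does not strictly dominate A (column X: 3 ≤ 5)
A strictly dominates every other strategy → strictly dominant.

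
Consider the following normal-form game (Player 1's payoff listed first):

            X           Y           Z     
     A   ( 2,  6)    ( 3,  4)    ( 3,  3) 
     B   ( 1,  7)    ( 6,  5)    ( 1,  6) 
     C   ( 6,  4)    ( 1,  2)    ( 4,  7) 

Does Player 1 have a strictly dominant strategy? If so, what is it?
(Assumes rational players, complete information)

No strictly dominant strategy exists for Player 1

Work:
A strategy strictly dominates another if it gives a strictly higher payoff against every opponent action. Compare each pair of P1's strategies column-by-column:
  A vs B: [2 vs 1, 3 vs 6, 3 vs 1] → A does not strictly dominate B (column Y: 3 ≤ 6)
  A vs C: [2 vs 6, 3 vs 1, 3 vs 4] → A does not strictly dominate C (column X: 2 ≤ 6)
  B vs A: [1 vs 2, 6 vs 3, 1 vs 3] → B does not strictly dominate A (column X: 1 ≤ 2)
  B vs C: [1 vs 6, 6 vs 1, 1 vs 4] → B does not strictly dominate C (column X: 1 ≤ 6)
  C vs A: [6 vs 2, 1 vs 3, 4 vs 3] → C does not strictly dominate A (column Y: 1 ≤ 3)
  C vs B: [6 vs 1, 1 vs 6, 4 vs 1] → C does not strictly dominate B (column Y: 1 ≤ 6)
No single strategy strictly dominates all others → no strictly dominant strategy.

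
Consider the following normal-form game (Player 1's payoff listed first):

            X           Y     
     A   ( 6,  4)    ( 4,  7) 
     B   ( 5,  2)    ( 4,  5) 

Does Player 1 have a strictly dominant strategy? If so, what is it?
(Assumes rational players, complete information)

No strictly dominant strategy exists for Player 1

Work:
A strategy strictly dominates another if it gives a strictly higher payoff against every opponent action. Compare each pair of P1's strategies column-by-column:
  A vs B: [6 vs 5, 4 vs 4] → A does not strictly dominate B (column Y: 4 ≤ 4)
  B vs A: [5 vs 6, 4 vs 4] → B does not strictly dominate A (column X: 5 ≤ 6)
No single strategy strictly dominates all others → no strictly dominant strategy.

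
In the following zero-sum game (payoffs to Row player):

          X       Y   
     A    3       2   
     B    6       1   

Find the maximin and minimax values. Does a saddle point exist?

Maximin = 2, Minimax = 2, Saddle: True

Work:
Row minimums: [2, 1] → maximin = 2
Column maximums: [6, 2] → minimax = 2
Saddle point exists! Game value = 2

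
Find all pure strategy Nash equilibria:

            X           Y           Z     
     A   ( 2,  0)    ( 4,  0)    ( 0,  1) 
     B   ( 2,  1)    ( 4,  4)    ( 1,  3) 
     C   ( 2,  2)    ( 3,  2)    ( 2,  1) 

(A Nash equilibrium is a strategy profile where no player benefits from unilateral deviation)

Nash equilibrium: (B, Y), (C, X)

Work:
Best responses:
  P1 vs X: payoffs [2, 2, 2] → best response A/B/C (payoff 2)
  P1 vs Y: payoffs [4, 4, 3] → best response A/B (payoff 4)
  P1 vs Z: payoffs [0, 1, 2] → best response C (payoff 2)
  P2 vs A: payoffs [0, 0, 1] → best response Z (payoff 1)
  P2 vs B: payoffs [1, 4, 3] → best response Y (payoff 4)
  P2 vs C: payoffs [2, 2, 1] → best response X/Y (payoff 2)
Mutual best responses: (B,Y), (C,X) → Nash equilibria.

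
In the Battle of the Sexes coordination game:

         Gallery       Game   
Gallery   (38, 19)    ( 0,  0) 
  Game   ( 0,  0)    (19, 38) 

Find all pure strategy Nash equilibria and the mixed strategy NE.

Pure NE: (Gallery, Gallery) and (Game, Game); Mixed NE: p = 0.6667, q = 0.3333

Work:
Check pure NE:
(Gallery, Gallery): (38, 19) - no unilateral deviation beneficial
(Game, Game): (19, 38) - no unilateral deviation beneficial
Mixed NE: P1 plays Gallery with p = 0.6667, P2 plays Gallery with q = 0.3333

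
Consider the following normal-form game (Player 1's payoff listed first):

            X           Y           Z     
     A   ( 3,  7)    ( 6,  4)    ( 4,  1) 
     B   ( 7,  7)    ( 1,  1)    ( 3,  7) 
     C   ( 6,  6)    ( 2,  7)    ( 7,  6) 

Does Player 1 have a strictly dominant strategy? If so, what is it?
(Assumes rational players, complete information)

No strictly dominant strategy exists for Player 1

Work:
A strategy strictly dominates another if it gives a strictly higher payoff against every opponent action. Compare each pair of P1's strategies column-by-column:
  A vs B: [3 vs 7, 6 vs 1, 4 vs 3] → A does not strictly dominate B (column X: 3 ≤ 7)
  A vs C: [3 vs 6, 6 vs 2, 4 vs 7] → A does not strictly dominate C (column X: 3 ≤ 6)
  B vs A: [7 vs 3, 1 vs 6, 3 vs 4] → B does not strictly dominate A (column Y: 1 ≤ 6)
  B vs C: [7 vs 6, 1 vs 2, 3 vs 7] → B does not strictly dominate C (column Y: 1 ≤ 2)
  C vs A: [6 vs 3, 2 vs 6, 7 vs 4] → C does not strictly dominate A (column Y: 2 ≤ 6)
  C vs B: [6 vs 7, 2 vs 1, 7 vs 3] → C does not strictly dominate B (column X: 6 ≤ 7)
No single strategy strictly dominates all others → no strictly dominant strategy.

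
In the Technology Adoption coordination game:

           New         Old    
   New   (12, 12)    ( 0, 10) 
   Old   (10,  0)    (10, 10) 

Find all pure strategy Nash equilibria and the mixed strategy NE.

Pure NE: (New, New) and (Old, Old); Mixed NE: p = 0.8333, q = 0.8333

Work:
Check pure NE:
(New, New): (12, 12) - no unilateral deviation beneficial
(Old, Old): (10, 10) - no unilateral deviation beneficial
Mixed NE: P1 plays New with p = 0.8333, P2 plays New with q = 0.8333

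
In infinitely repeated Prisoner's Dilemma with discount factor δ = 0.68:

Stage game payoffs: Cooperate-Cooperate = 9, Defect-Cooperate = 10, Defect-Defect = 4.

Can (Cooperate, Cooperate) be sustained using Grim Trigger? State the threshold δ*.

δ* = 0.1667; since δ = 0.68 ≥ 0.1667, cooperation can be sustained

Work:
For Grim Trigger:
Cooperate forever: 9/(1-δ)
Defect then punished: 10 + 4·δ/(1-δ)
Need: 9/(1-δ) ≥ 10 + 4·δ/(1-δ)
Solving: δ ≥ (T-R)/(T-P) = (10-9)/(10-4) = 0.1667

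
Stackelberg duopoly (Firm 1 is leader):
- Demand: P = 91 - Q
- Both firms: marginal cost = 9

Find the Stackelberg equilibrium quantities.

q₁* (leader) = 41.0, q₂* (follower) = 20.5

Work:
Follower's reaction: q₂ = (a - c - q₁)/2
Leader substitutes: π₁ = q₁·(a - q₁ - (a-c-q₁)/2 - c)
FOC: q₁* = (91 - 9)/2 = 41.00
Then: q₂* = (91 - 9 - 41.0)/2 = 20.50
Leader has first-mover advantage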